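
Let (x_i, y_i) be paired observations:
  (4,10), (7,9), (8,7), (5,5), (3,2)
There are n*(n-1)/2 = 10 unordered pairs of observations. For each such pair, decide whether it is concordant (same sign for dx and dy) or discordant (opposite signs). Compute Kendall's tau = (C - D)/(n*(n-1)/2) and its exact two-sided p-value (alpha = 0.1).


Step 1: Enumerate the 10 unordered pairs (i,j) with i<j and classify each by sign(x_j-x_i) * sign(y_j-y_i).
  (1,2):dx=+3,dy=-1->D; (1,3):dx=+4,dy=-3->D; (1,4):dx=+1,dy=-5->D; (1,5):dx=-1,dy=-8->C
  (2,3):dx=+1,dy=-2->D; (2,4):dx=-2,dy=-4->C; (2,5):dx=-4,dy=-7->C; (3,4):dx=-3,dy=-2->C
  (3,5):dx=-5,dy=-5->C; (4,5):dx=-2,dy=-3->C
Step 2: C = 6, D = 4, total pairs = 10.
Step 3: tau = (C - D)/(n(n-1)/2) = (6 - 4)/10 = 0.200000.
Step 4: Exact two-sided p-value (enumerate n! = 120 permutations of y under H0): p = 0.816667.
Step 5: alpha = 0.1. fail to reject H0.

tau_b = 0.2000 (C=6, D=4), p = 0.816667, fail to reject H0.


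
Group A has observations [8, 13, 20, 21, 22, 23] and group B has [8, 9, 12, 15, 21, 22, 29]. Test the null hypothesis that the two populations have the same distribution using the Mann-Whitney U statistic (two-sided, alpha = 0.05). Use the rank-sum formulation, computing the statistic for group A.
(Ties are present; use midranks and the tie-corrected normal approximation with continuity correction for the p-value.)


Step 1: Combine and sort all 13 observations; assign midranks.
sorted (value, group): (8,X), (8,Y), (9,Y), (12,Y), (13,X), (15,Y), (20,X), (21,X), (21,Y), (22,X), (22,Y), (23,X), (29,Y)
ranks: 8->1.5, 8->1.5, 9->3, 12->4, 13->5, 15->6, 20->7, 21->8.5, 21->8.5, 22->10.5, 22->10.5, 23->12, 29->13
Step 2: Rank sum for X: R1 = 1.5 + 5 + 7 + 8.5 + 10.5 + 12 = 44.5.
Step 3: U_X = R1 - n1(n1+1)/2 = 44.5 - 6*7/2 = 44.5 - 21 = 23.5.
       U_Y = n1*n2 - U_X = 42 - 23.5 = 18.5.
Step 4: Ties are present, so use the tie-corrected normal approximation (with continuity correction) for the p-value.
Step 5: p-value = 0.774190; compare to alpha = 0.05. fail to reject H0.

U_X = 23.5, p = 0.774190, fail to reject H0 at alpha = 0.05.


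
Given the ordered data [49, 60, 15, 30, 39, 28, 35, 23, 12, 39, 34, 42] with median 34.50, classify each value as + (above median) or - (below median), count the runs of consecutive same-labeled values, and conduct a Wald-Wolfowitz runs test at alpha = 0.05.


Step 1: Compute median = 34.50; label A = above, B = below.
Labels in order: AABBABABBABA  (n_A = 6, n_B = 6)
Step 2: Count runs R = 9.
Step 3: Under H0 (random ordering), E[R] = 2*n_A*n_B/(n_A+n_B) + 1 = 2*6*6/12 + 1 = 7.0000.
        Var[R] = 2*n_A*n_B*(2*n_A*n_B - n_A - n_B) / ((n_A+n_B)^2 * (n_A+n_B-1)) = 4320/1584 = 2.7273.
        SD[R] = 1.6514.
Step 4: Continuity-corrected z = (R - 0.5 - E[R]) / SD[R] = (9 - 0.5 - 7.0000) / 1.6514 = 0.9083.
Step 5: Two-sided p-value via normal approximation = 2*(1 - Phi(|z|)) = 0.363722.
Step 6: alpha = 0.05. fail to reject H0.

R = 9, z = 0.9083, p = 0.363722, fail to reject H0.


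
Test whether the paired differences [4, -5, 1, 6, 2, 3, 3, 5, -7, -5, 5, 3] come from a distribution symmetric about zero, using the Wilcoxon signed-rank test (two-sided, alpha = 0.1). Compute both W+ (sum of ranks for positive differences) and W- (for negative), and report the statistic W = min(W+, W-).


Step 1: Drop any zero differences (none here) and take |d_i|.
|d| = [4, 5, 1, 6, 2, 3, 3, 5, 7, 5, 5, 3]
Step 2: Midrank |d_i| (ties get averaged ranks).
ranks: |4|->6, |5|->8.5, |1|->1, |6|->11, |2|->2, |3|->4, |3|->4, |5|->8.5, |7|->12, |5|->8.5, |5|->8.5, |3|->4
Step 3: Attach original signs; sum ranks with positive sign and with negative sign.
W+ = 6 + 1 + 11 + 2 + 4 + 4 + 8.5 + 8.5 + 4 = 49
W- = 8.5 + 12 + 8.5 = 29
(Check: W+ + W- = 78 should equal n(n+1)/2 = 78.)
Step 4: Test statistic W = min(W+, W-) = 29.
Step 5: Ties in |d|, so use the tie-corrected normal approximation.
        E[W] = n(n+1)/4 = 12*13/4 = 39.
        Tie groups: |d|=3 (t=3), |d|=5 (t=4); sum(t^3 - t) = 84.
        Var[W] = n(n+1)(2n+1)/24 - sum(t^3-t)/48 = 3900/24 - 84/48 = 160.75.
        z = (W - E[W]) / sqrt(Var[W]) = (29 - 39) / 12.6787 = -0.7887.
        Two-sided p = 2*Phi(z) = 0.430274.
Step 6: alpha = 0.1. fail to reject H0.

W+ = 49, W- = 29, W = min = 29, p = 0.430274, fail to reject H0.


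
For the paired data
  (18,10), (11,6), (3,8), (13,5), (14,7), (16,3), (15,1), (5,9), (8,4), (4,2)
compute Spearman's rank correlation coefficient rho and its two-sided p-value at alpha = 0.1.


Step 1: Rank x and y separately (midranks; no ties here).
rank(x): 18->10, 11->5, 3->1, 13->6, 14->7, 16->9, 15->8, 5->3, 8->4, 4->2
rank(y): 10->10, 6->6, 8->8, 5->5, 7->7, 3->3, 1->1, 9->9, 4->4, 2->2
Step 2: d_i = R_x(i) - R_y(i); compute d_i^2.
  (10-10)^2=0, (5-6)^2=1, (1-8)^2=49, (6-5)^2=1, (7-7)^2=0, (9-3)^2=36, (8-1)^2=49, (3-9)^2=36, (4-4)^2=0, (2-2)^2=0
sum(d^2) = 172.
Step 3: rho = 1 - 6*172 / (10*(10^2 - 1)) = 1 - 1032/990 = -0.042424.
Step 4: Under H0, t = rho * sqrt((n-2)/(1-rho^2)) = -0.1201 ~ t(8).
Step 5: Two-sided p-value from the t-distribution with 8 df = 0.907364.
Step 6: alpha = 0.1. fail to reject H0.

rho = -0.0424, p = 0.907364, fail to reject H0 at alpha = 0.1.


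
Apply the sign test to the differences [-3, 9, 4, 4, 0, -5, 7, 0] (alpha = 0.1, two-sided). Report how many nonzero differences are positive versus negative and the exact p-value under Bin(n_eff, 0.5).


Step 1: Discard zero differences. Original n = 8; n_eff = number of nonzero differences = 6.
Nonzero differences (with sign): -3, +9, +4, +4, -5, +7
Step 2: Count signs: positive = 4, negative = 2.
Step 3: Under H0: P(positive) = 0.5, so the number of positives S ~ Bin(6, 0.5).
Step 4: Two-sided exact p-value = sum of Bin(6,0.5) probabilities at or below the observed probability = 0.687500.
Step 5: alpha = 0.1. fail to reject H0.

n_eff = 6, pos = 4, neg = 2, p = 0.687500, fail to reject H0.


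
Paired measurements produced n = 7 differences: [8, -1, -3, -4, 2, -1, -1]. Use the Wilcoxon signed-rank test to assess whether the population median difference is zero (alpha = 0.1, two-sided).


Step 1: Drop any zero differences (none here) and take |d_i|.
|d| = [8, 1, 3, 4, 2, 1, 1]
Step 2: Midrank |d_i| (ties get averaged ranks).
ranks: |8|->7, |1|->2, |3|->5, |4|->6, |2|->4, |1|->2, |1|->2
Step 3: Attach original signs; sum ranks with positive sign and with negative sign.
W+ = 7 + 4 = 11
W- = 2 + 5 + 6 + 2 + 2 = 17
(Check: W+ + W- = 28 should equal n(n+1)/2 = 28.)
Step 4: Test statistic W = min(W+, W-) = 11.
Step 5: Ties in |d|, so use the tie-corrected normal approximation.
        E[W] = n(n+1)/4 = 7*8/4 = 14.
        Tie groups: |d|=1 (t=3); sum(t^3 - t) = 24.
        Var[W] = n(n+1)(2n+1)/24 - sum(t^3-t)/48 = 840/24 - 24/48 = 34.5.
        z = (W - E[W]) / sqrt(Var[W]) = (11 - 14) / 5.8737 = -0.5108.
        Two-sided p = 2*Phi(z) = 0.609523.
Step 6: alpha = 0.1. fail to reject H0.

W+ = 11, W- = 17, W = min = 11, p = 0.609523, fail to reject H0.


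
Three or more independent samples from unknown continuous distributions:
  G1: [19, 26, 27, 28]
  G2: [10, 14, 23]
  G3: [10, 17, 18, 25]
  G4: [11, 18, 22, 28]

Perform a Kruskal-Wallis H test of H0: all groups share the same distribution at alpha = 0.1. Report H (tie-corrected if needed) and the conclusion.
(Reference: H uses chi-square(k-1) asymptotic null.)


Step 1: Combine all N = 15 observations and assign midranks.
sorted (value, group, rank): (10,G2,1.5), (10,G3,1.5), (11,G4,3), (14,G2,4), (17,G3,5), (18,G3,6.5), (18,G4,6.5), (19,G1,8), (22,G4,9), (23,G2,10), (25,G3,11), (26,G1,12), (27,G1,13), (28,G1,14.5), (28,G4,14.5)
Step 2: Sum ranks within each group.
R_1 = 47.5 (n_1 = 4)
R_2 = 15.5 (n_2 = 3)
R_3 = 24 (n_3 = 4)
R_4 = 33 (n_4 = 4)
Step 3: H = 12/(N(N+1)) * sum(R_i^2/n_i) - 3(N+1)
     = 12/(15*16) * (47.5^2/4 + 15.5^2/3 + 24^2/4 + 33^2/4) - 3*16
     = 0.050000 * 1060.4 - 48
     = 5.019792.
Step 4: Ties present; correction factor C = 1 - 18/(15^3 - 15) = 0.994643. Corrected H = 5.019792 / 0.994643 = 5.046828.
Step 5: Under H0, H ~ chi^2(3); p-value = 0.168400.
Step 6: alpha = 0.1. fail to reject H0.

H = 5.0468, df = 3, p = 0.168400, fail to reject H0.


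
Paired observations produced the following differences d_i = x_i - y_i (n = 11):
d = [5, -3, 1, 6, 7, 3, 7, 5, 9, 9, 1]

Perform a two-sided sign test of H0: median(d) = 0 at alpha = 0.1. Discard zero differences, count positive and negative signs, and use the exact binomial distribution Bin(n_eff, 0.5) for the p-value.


Step 1: Discard zero differences. Original n = 11; n_eff = number of nonzero differences = 11.
Nonzero differences (with sign): +5, -3, +1, +6, +7, +3, +7, +5, +9, +9, +1
Step 2: Count signs: positive = 10, negative = 1.
Step 3: Under H0: P(positive) = 0.5, so the number of positives S ~ Bin(11, 0.5).
Step 4: Two-sided exact p-value = sum of Bin(11,0.5) probabilities at or below the observed probability = 0.011719.
Step 5: alpha = 0.1. reject H0.

n_eff = 11, pos = 10, neg = 1, p = 0.011719, reject H0.


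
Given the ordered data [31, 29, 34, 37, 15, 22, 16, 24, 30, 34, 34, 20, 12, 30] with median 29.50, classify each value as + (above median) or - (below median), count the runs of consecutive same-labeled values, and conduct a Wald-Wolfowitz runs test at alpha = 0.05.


Step 1: Compute median = 29.50; label A = above, B = below.
Labels in order: ABAABBBBAAABBA  (n_A = 7, n_B = 7)
Step 2: Count runs R = 7.
Step 3: Under H0 (random ordering), E[R] = 2*n_A*n_B/(n_A+n_B) + 1 = 2*7*7/14 + 1 = 8.0000.
        Var[R] = 2*n_A*n_B*(2*n_A*n_B - n_A - n_B) / ((n_A+n_B)^2 * (n_A+n_B-1)) = 8232/2548 = 3.2308.
        SD[R] = 1.7974.
Step 4: Continuity-corrected z = (R + 0.5 - E[R]) / SD[R] = (7 + 0.5 - 8.0000) / 1.7974 = -0.2782.
Step 5: Two-sided p-value via normal approximation = 2*(1 - Phi(|z|)) = 0.780879.
Step 6: alpha = 0.05. fail to reject H0.

R = 7, z = -0.2782, p = 0.780879, fail to reject H0.


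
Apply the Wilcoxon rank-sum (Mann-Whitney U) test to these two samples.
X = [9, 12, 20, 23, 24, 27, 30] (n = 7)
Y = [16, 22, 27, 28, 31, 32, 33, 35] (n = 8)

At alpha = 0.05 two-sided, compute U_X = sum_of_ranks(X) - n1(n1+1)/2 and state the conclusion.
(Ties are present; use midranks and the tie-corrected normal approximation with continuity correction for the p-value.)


Step 1: Combine and sort all 15 observations; assign midranks.
sorted (value, group): (9,X), (12,X), (16,Y), (20,X), (22,Y), (23,X), (24,X), (27,X), (27,Y), (28,Y), (30,X), (31,Y), (32,Y), (33,Y), (35,Y)
ranks: 9->1, 12->2, 16->3, 20->4, 22->5, 23->6, 24->7, 27->8.5, 27->8.5, 28->10, 30->11, 31->12, 32->13, 33->14, 35->15
Step 2: Rank sum for X: R1 = 1 + 2 + 4 + 6 + 7 + 8.5 + 11 = 39.5.
Step 3: U_X = R1 - n1(n1+1)/2 = 39.5 - 7*8/2 = 39.5 - 28 = 11.5.
       U_Y = n1*n2 - U_X = 56 - 11.5 = 44.5.
Step 4: Ties are present, so use the tie-corrected normal approximation (with continuity correction) for the p-value.
Step 5: p-value = 0.063840; compare to alpha = 0.05. fail to reject H0.

U_X = 11.5, p = 0.063840, fail to reject H0 at alpha = 0.05.


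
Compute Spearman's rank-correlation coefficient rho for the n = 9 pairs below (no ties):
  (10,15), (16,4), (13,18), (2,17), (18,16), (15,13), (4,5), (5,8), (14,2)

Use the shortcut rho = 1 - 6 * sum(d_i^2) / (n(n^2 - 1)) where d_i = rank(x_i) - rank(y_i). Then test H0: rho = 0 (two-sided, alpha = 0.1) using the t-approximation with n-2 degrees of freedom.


Step 1: Rank x and y separately (midranks; no ties here).
rank(x): 10->4, 16->8, 13->5, 2->1, 18->9, 15->7, 4->2, 5->3, 14->6
rank(y): 15->6, 4->2, 18->9, 17->8, 16->7, 13->5, 5->3, 8->4, 2->1
Step 2: d_i = R_x(i) - R_y(i); compute d_i^2.
  (4-6)^2=4, (8-2)^2=36, (5-9)^2=16, (1-8)^2=49, (9-7)^2=4, (7-5)^2=4, (2-3)^2=1, (3-4)^2=1, (6-1)^2=25
sum(d^2) = 140.
Step 3: rho = 1 - 6*140 / (9*(9^2 - 1)) = 1 - 840/720 = -0.166667.
Step 4: Under H0, t = rho * sqrt((n-2)/(1-rho^2)) = -0.4472 ~ t(7).
Step 5: Two-sided p-value from the t-distribution with 7 df = 0.668231.
Step 6: alpha = 0.1. fail to reject H0.

rho = -0.1667, p = 0.668231, fail to reject H0 at alpha = 0.1.


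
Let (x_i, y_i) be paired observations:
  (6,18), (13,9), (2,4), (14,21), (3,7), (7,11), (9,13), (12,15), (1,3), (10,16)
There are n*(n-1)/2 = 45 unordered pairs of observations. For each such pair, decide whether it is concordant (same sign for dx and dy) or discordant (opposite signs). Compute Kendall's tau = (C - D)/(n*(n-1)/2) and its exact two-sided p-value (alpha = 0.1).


Step 1: Enumerate the 45 unordered pairs (i,j) with i<j and classify each by sign(x_j-x_i) * sign(y_j-y_i).
  (1,2):dx=+7,dy=-9->D; (1,3):dx=-4,dy=-14->C; (1,4):dx=+8,dy=+3->C; (1,5):dx=-3,dy=-11->C
  (1,6):dx=+1,dy=-7->D; (1,7):dx=+3,dy=-5->D; (1,8):dx=+6,dy=-3->D; (1,9):dx=-5,dy=-15->C
  (1,10):dx=+4,dy=-2->D; (2,3):dx=-11,dy=-5->C; (2,4):dx=+1,dy=+12->C; (2,5):dx=-10,dy=-2->C
  (2,6):dx=-6,dy=+2->D; (2,7):dx=-4,dy=+4->D; (2,8):dx=-1,dy=+6->D; (2,9):dx=-12,dy=-6->C
  (2,10):dx=-3,dy=+7->D; (3,4):dx=+12,dy=+17->C; (3,5):dx=+1,dy=+3->C; (3,6):dx=+5,dy=+7->C
  (3,7):dx=+7,dy=+9->C; (3,8):dx=+10,dy=+11->C; (3,9):dx=-1,dy=-1->C; (3,10):dx=+8,dy=+12->C
  (4,5):dx=-11,dy=-14->C; (4,6):dx=-7,dy=-10->C; (4,7):dx=-5,dy=-8->C; (4,8):dx=-2,dy=-6->C
  (4,9):dx=-13,dy=-18->C; (4,10):dx=-4,dy=-5->C; (5,6):dx=+4,dy=+4->C; (5,7):dx=+6,dy=+6->C
  (5,8):dx=+9,dy=+8->C; (5,9):dx=-2,dy=-4->C; (5,10):dx=+7,dy=+9->C; (6,7):dx=+2,dy=+2->C
  (6,8):dx=+5,dy=+4->C; (6,9):dx=-6,dy=-8->C; (6,10):dx=+3,dy=+5->C; (7,8):dx=+3,dy=+2->C
  (7,9):dx=-8,dy=-10->C; (7,10):dx=+1,dy=+3->C; (8,9):dx=-11,dy=-12->C; (8,10):dx=-2,dy=+1->D
  (9,10):dx=+9,dy=+13->C
Step 2: C = 35, D = 10, total pairs = 45.
Step 3: tau = (C - D)/(n(n-1)/2) = (35 - 10)/45 = 0.555556.
Step 4: Exact two-sided p-value (enumerate n! = 3628800 permutations of y under H0): p = 0.028609.
Step 5: alpha = 0.1. reject H0.

tau_b = 0.5556 (C=35, D=10), p = 0.028609, reject H0.


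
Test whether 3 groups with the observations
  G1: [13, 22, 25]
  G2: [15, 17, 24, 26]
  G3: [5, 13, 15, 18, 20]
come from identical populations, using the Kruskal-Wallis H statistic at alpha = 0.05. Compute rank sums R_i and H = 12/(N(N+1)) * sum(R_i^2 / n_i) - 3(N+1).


Step 1: Combine all N = 12 observations and assign midranks.
sorted (value, group, rank): (5,G3,1), (13,G1,2.5), (13,G3,2.5), (15,G2,4.5), (15,G3,4.5), (17,G2,6), (18,G3,7), (20,G3,8), (22,G1,9), (24,G2,10), (25,G1,11), (26,G2,12)
Step 2: Sum ranks within each group.
R_1 = 22.5 (n_1 = 3)
R_2 = 32.5 (n_2 = 4)
R_3 = 23 (n_3 = 5)
Step 3: H = 12/(N(N+1)) * sum(R_i^2/n_i) - 3(N+1)
     = 12/(12*13) * (22.5^2/3 + 32.5^2/4 + 23^2/5) - 3*13
     = 0.076923 * 538.612 - 39
     = 2.431731.
Step 4: Ties present; correction factor C = 1 - 12/(12^3 - 12) = 0.993007. Corrected H = 2.431731 / 0.993007 = 2.448856.
Step 5: Under H0, H ~ chi^2(2); p-value = 0.293926.
Step 6: alpha = 0.05. fail to reject H0.

H = 2.4489, df = 2, p = 0.293926, fail to reject H0.


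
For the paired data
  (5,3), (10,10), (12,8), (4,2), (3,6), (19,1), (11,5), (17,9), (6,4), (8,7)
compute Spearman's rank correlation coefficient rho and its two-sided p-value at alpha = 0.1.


Step 1: Rank x and y separately (midranks; no ties here).
rank(x): 5->3, 10->6, 12->8, 4->2, 3->1, 19->10, 11->7, 17->9, 6->4, 8->5
rank(y): 3->3, 10->10, 8->8, 2->2, 6->6, 1->1, 5->5, 9->9, 4->4, 7->7
Step 2: d_i = R_x(i) - R_y(i); compute d_i^2.
  (3-3)^2=0, (6-10)^2=16, (8-8)^2=0, (2-2)^2=0, (1-6)^2=25, (10-1)^2=81, (7-5)^2=4, (9-9)^2=0, (4-4)^2=0, (5-7)^2=4
sum(d^2) = 130.
Step 3: rho = 1 - 6*130 / (10*(10^2 - 1)) = 1 - 780/990 = 0.212121.
Step 4: Under H0, t = rho * sqrt((n-2)/(1-rho^2)) = 0.6139 ~ t(8).
Step 5: Two-sided p-value from the t-distribution with 8 df = 0.556306.
Step 6: alpha = 0.1. fail to reject H0.

rho = 0.2121, p = 0.556306, fail to reject H0 at alpha = 0.1.


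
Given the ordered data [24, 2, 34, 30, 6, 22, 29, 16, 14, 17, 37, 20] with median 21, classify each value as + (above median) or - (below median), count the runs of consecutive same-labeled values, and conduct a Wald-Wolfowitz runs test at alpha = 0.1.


Step 1: Compute median = 21; label A = above, B = below.
Labels in order: ABAABAABBBAB  (n_A = 6, n_B = 6)
Step 2: Count runs R = 8.
Step 3: Under H0 (random ordering), E[R] = 2*n_A*n_B/(n_A+n_B) + 1 = 2*6*6/12 + 1 = 7.0000.
        Var[R] = 2*n_A*n_B*(2*n_A*n_B - n_A - n_B) / ((n_A+n_B)^2 * (n_A+n_B-1)) = 4320/1584 = 2.7273.
        SD[R] = 1.6514.
Step 4: Continuity-corrected z = (R - 0.5 - E[R]) / SD[R] = (8 - 0.5 - 7.0000) / 1.6514 = 0.3028.
Step 5: Two-sided p-value via normal approximation = 2*(1 - Phi(|z|)) = 0.762069.
Step 6: alpha = 0.1. fail to reject H0.

R = 8, z = 0.3028, p = 0.762069, fail to reject H0.


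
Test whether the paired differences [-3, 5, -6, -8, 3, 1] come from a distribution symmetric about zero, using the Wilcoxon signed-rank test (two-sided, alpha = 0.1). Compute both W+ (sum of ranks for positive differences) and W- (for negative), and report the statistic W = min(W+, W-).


Step 1: Drop any zero differences (none here) and take |d_i|.
|d| = [3, 5, 6, 8, 3, 1]
Step 2: Midrank |d_i| (ties get averaged ranks).
ranks: |3|->2.5, |5|->4, |6|->5, |8|->6, |3|->2.5, |1|->1
Step 3: Attach original signs; sum ranks with positive sign and with negative sign.
W+ = 4 + 2.5 + 1 = 7.5
W- = 2.5 + 5 + 6 = 13.5
(Check: W+ + W- = 21 should equal n(n+1)/2 = 21.)
Step 4: Test statistic W = min(W+, W-) = 7.5.
Step 5: Ties in |d|, so use the tie-corrected normal approximation.
        E[W] = n(n+1)/4 = 6*7/4 = 10.5.
        Tie groups: |d|=3 (t=2); sum(t^3 - t) = 6.
        Var[W] = n(n+1)(2n+1)/24 - sum(t^3-t)/48 = 546/24 - 6/48 = 22.625.
        z = (W - E[W]) / sqrt(Var[W]) = (7.5 - 10.5) / 4.7566 = -0.6307.
        Two-sided p = 2*Phi(z) = 0.528233.
Step 6: alpha = 0.1. fail to reject H0.

W+ = 7.5, W- = 13.5, W = min = 7.5, p = 0.528233, fail to reject H0.


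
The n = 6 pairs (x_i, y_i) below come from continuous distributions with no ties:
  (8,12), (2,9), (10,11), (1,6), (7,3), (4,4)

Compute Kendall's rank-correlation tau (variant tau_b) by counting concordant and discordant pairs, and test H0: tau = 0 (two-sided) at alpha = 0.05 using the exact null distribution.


Step 1: Enumerate the 15 unordered pairs (i,j) with i<j and classify each by sign(x_j-x_i) * sign(y_j-y_i).
  (1,2):dx=-6,dy=-3->C; (1,3):dx=+2,dy=-1->D; (1,4):dx=-7,dy=-6->C; (1,5):dx=-1,dy=-9->C
  (1,6):dx=-4,dy=-8->C; (2,3):dx=+8,dy=+2->C; (2,4):dx=-1,dy=-3->C; (2,5):dx=+5,dy=-6->D
  (2,6):dx=+2,dy=-5->D; (3,4):dx=-9,dy=-5->C; (3,5):dx=-3,dy=-8->C; (3,6):dx=-6,dy=-7->C
  (4,5):dx=+6,dy=-3->D; (4,6):dx=+3,dy=-2->D; (5,6):dx=-3,dy=+1->D
Step 2: C = 9, D = 6, total pairs = 15.
Step 3: tau = (C - D)/(n(n-1)/2) = (9 - 6)/15 = 0.200000.
Step 4: Exact two-sided p-value (enumerate n! = 720 permutations of y under H0): p = 0.719444.
Step 5: alpha = 0.05. fail to reject H0.

tau_b = 0.2000 (C=9, D=6), p = 0.719444, fail to reject H0.


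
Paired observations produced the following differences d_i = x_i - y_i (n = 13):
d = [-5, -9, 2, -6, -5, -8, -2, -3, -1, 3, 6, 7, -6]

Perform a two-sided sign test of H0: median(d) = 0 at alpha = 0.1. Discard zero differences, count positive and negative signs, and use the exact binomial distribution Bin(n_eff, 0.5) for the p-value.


Step 1: Discard zero differences. Original n = 13; n_eff = number of nonzero differences = 13.
Nonzero differences (with sign): -5, -9, +2, -6, -5, -8, -2, -3, -1, +3, +6, +7, -6
Step 2: Count signs: positive = 4, negative = 9.
Step 3: Under H0: P(positive) = 0.5, so the number of positives S ~ Bin(13, 0.5).
Step 4: Two-sided exact p-value = sum of Bin(13,0.5) probabilities at or below the observed probability = 0.266846.
Step 5: alpha = 0.1. fail to reject H0.

n_eff = 13, pos = 4, neg = 9, p = 0.266846, fail to reject H0.


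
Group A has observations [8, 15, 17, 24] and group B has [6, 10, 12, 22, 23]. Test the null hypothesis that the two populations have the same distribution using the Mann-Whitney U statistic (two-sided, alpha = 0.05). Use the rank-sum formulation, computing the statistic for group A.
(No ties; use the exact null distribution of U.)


Step 1: Combine and sort all 9 observations; assign midranks.
sorted (value, group): (6,Y), (8,X), (10,Y), (12,Y), (15,X), (17,X), (22,Y), (23,Y), (24,X)
ranks: 6->1, 8->2, 10->3, 12->4, 15->5, 17->6, 22->7, 23->8, 24->9
Step 2: Rank sum for X: R1 = 2 + 5 + 6 + 9 = 22.
Step 3: U_X = R1 - n1(n1+1)/2 = 22 - 4*5/2 = 22 - 10 = 12.
       U_Y = n1*n2 - U_X = 20 - 12 = 8.
Step 4: No ties, so the exact null distribution of U (based on enumerating the C(9,4) = 126 equally likely rank assignments) gives the two-sided p-value.
Step 5: p-value = 0.730159; compare to alpha = 0.05. fail to reject H0.

U_X = 12, p = 0.730159, fail to reject H0 at alpha = 0.05.


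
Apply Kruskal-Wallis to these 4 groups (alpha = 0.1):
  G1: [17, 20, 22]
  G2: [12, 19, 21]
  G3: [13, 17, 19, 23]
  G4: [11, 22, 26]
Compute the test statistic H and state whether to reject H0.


Step 1: Combine all N = 13 observations and assign midranks.
sorted (value, group, rank): (11,G4,1), (12,G2,2), (13,G3,3), (17,G1,4.5), (17,G3,4.5), (19,G2,6.5), (19,G3,6.5), (20,G1,8), (21,G2,9), (22,G1,10.5), (22,G4,10.5), (23,G3,12), (26,G4,13)
Step 2: Sum ranks within each group.
R_1 = 23 (n_1 = 3)
R_2 = 17.5 (n_2 = 3)
R_3 = 26 (n_3 = 4)
R_4 = 24.5 (n_4 = 3)
Step 3: H = 12/(N(N+1)) * sum(R_i^2/n_i) - 3(N+1)
     = 12/(13*14) * (23^2/3 + 17.5^2/3 + 26^2/4 + 24.5^2/3) - 3*14
     = 0.065934 * 647.5 - 42
     = 0.692308.
Step 4: Ties present; correction factor C = 1 - 18/(13^3 - 13) = 0.991758. Corrected H = 0.692308 / 0.991758 = 0.698061.
Step 5: Under H0, H ~ chi^2(3); p-value = 0.873660.
Step 6: alpha = 0.1. fail to reject H0.

H = 0.6981, df = 3, p = 0.873660, fail to reject H0.


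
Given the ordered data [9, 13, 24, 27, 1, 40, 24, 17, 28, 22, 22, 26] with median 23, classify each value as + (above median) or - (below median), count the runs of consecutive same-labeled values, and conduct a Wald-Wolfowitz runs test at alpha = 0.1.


Step 1: Compute median = 23; label A = above, B = below.
Labels in order: BBAABAABABBA  (n_A = 6, n_B = 6)
Step 2: Count runs R = 8.
Step 3: Under H0 (random ordering), E[R] = 2*n_A*n_B/(n_A+n_B) + 1 = 2*6*6/12 + 1 = 7.0000.
        Var[R] = 2*n_A*n_B*(2*n_A*n_B - n_A - n_B) / ((n_A+n_B)^2 * (n_A+n_B-1)) = 4320/1584 = 2.7273.
        SD[R] = 1.6514.
Step 4: Continuity-corrected z = (R - 0.5 - E[R]) / SD[R] = (8 - 0.5 - 7.0000) / 1.6514 = 0.3028.
Step 5: Two-sided p-value via normal approximation = 2*(1 - Phi(|z|)) = 0.762069.
Step 6: alpha = 0.1. fail to reject H0.

R = 8, z = 0.3028, p = 0.762069, fail to reject H0.


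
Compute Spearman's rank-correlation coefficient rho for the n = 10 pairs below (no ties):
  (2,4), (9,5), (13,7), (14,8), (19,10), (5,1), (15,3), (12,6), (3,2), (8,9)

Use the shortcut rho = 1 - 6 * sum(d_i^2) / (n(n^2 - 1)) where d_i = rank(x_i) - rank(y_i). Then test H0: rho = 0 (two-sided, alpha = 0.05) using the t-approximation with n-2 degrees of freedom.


Step 1: Rank x and y separately (midranks; no ties here).
rank(x): 2->1, 9->5, 13->7, 14->8, 19->10, 5->3, 15->9, 12->6, 3->2, 8->4
rank(y): 4->4, 5->5, 7->7, 8->8, 10->10, 1->1, 3->3, 6->6, 2->2, 9->9
Step 2: d_i = R_x(i) - R_y(i); compute d_i^2.
  (1-4)^2=9, (5-5)^2=0, (7-7)^2=0, (8-8)^2=0, (10-10)^2=0, (3-1)^2=4, (9-3)^2=36, (6-6)^2=0, (2-2)^2=0, (4-9)^2=25
sum(d^2) = 74.
Step 3: rho = 1 - 6*74 / (10*(10^2 - 1)) = 1 - 444/990 = 0.551515.
Step 4: Under H0, t = rho * sqrt((n-2)/(1-rho^2)) = 1.8700 ~ t(8).
Step 5: Two-sided p-value from the t-distribution with 8 df = 0.098401.
Step 6: alpha = 0.05. fail to reject H0.

rho = 0.5515, p = 0.098401, fail to reject H0 at alpha = 0.05.


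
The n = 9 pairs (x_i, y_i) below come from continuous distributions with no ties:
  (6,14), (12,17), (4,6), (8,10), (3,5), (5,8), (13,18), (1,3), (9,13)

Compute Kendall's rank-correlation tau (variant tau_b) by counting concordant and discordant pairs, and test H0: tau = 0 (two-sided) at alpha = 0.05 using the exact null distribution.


Step 1: Enumerate the 36 unordered pairs (i,j) with i<j and classify each by sign(x_j-x_i) * sign(y_j-y_i).
  (1,2):dx=+6,dy=+3->C; (1,3):dx=-2,dy=-8->C; (1,4):dx=+2,dy=-4->D; (1,5):dx=-3,dy=-9->C
  (1,6):dx=-1,dy=-6->C; (1,7):dx=+7,dy=+4->C; (1,8):dx=-5,dy=-11->C; (1,9):dx=+3,dy=-1->D
  (2,3):dx=-8,dy=-11->C; (2,4):dx=-4,dy=-7->C; (2,5):dx=-9,dy=-12->C; (2,6):dx=-7,dy=-9->C
  (2,7):dx=+1,dy=+1->C; (2,8):dx=-11,dy=-14->C; (2,9):dx=-3,dy=-4->C; (3,4):dx=+4,dy=+4->C
  (3,5):dx=-1,dy=-1->C; (3,6):dx=+1,dy=+2->C; (3,7):dx=+9,dy=+12->C; (3,8):dx=-3,dy=-3->C
  (3,9):dx=+5,dy=+7->C; (4,5):dx=-5,dy=-5->C; (4,6):dx=-3,dy=-2->C; (4,7):dx=+5,dy=+8->C
  (4,8):dx=-7,dy=-7->C; (4,9):dx=+1,dy=+3->C; (5,6):dx=+2,dy=+3->C; (5,7):dx=+10,dy=+13->C
  (5,8):dx=-2,dy=-2->C; (5,9):dx=+6,dy=+8->C; (6,7):dx=+8,dy=+10->C; (6,8):dx=-4,dy=-5->C
  (6,9):dx=+4,dy=+5->C; (7,8):dx=-12,dy=-15->C; (7,9):dx=-4,dy=-5->C; (8,9):dx=+8,dy=+10->C
Step 2: C = 34, D = 2, total pairs = 36.
Step 3: tau = (C - D)/(n(n-1)/2) = (34 - 2)/36 = 0.888889.
Step 4: Exact two-sided p-value (enumerate n! = 362880 permutations of y under H0): p = 0.000243.
Step 5: alpha = 0.05. reject H0.

tau_b = 0.8889 (C=34, D=2), p = 0.000243, reject H0.


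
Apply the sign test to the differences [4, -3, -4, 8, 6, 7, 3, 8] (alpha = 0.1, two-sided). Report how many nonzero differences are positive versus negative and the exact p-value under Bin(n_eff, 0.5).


Step 1: Discard zero differences. Original n = 8; n_eff = number of nonzero differences = 8.
Nonzero differences (with sign): +4, -3, -4, +8, +6, +7, +3, +8
Step 2: Count signs: positive = 6, negative = 2.
Step 3: Under H0: P(positive) = 0.5, so the number of positives S ~ Bin(8, 0.5).
Step 4: Two-sided exact p-value = sum of Bin(8,0.5) probabilities at or below the observed probability = 0.289062.
Step 5: alpha = 0.1. fail to reject H0.

n_eff = 8, pos = 6, neg = 2, p = 0.289062, fail to reject H0.


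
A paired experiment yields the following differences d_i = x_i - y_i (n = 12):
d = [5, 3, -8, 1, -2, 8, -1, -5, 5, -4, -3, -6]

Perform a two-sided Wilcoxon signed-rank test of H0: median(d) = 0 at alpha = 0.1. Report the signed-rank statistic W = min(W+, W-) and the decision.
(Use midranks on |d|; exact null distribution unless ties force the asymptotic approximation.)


Step 1: Drop any zero differences (none here) and take |d_i|.
|d| = [5, 3, 8, 1, 2, 8, 1, 5, 5, 4, 3, 6]
Step 2: Midrank |d_i| (ties get averaged ranks).
ranks: |5|->8, |3|->4.5, |8|->11.5, |1|->1.5, |2|->3, |8|->11.5, |1|->1.5, |5|->8, |5|->8, |4|->6, |3|->4.5, |6|->10
Step 3: Attach original signs; sum ranks with positive sign and with negative sign.
W+ = 8 + 4.5 + 1.5 + 11.5 + 8 = 33.5
W- = 11.5 + 3 + 1.5 + 8 + 6 + 4.5 + 10 = 44.5
(Check: W+ + W- = 78 should equal n(n+1)/2 = 78.)
Step 4: Test statistic W = min(W+, W-) = 33.5.
Step 5: Ties in |d|, so use the tie-corrected normal approximation.
        E[W] = n(n+1)/4 = 12*13/4 = 39.
        Tie groups: |d|=1 (t=2), |d|=3 (t=2), |d|=5 (t=3), |d|=8 (t=2); sum(t^3 - t) = 42.
        Var[W] = n(n+1)(2n+1)/24 - sum(t^3-t)/48 = 3900/24 - 42/48 = 161.625.
        z = (W - E[W]) / sqrt(Var[W]) = (33.5 - 39) / 12.7132 = -0.4326.
        Two-sided p = 2*Phi(z) = 0.665290.
Step 6: alpha = 0.1. fail to reject H0.

W+ = 33.5, W- = 44.5, W = min = 33.5, p = 0.665290, fail to reject H0.


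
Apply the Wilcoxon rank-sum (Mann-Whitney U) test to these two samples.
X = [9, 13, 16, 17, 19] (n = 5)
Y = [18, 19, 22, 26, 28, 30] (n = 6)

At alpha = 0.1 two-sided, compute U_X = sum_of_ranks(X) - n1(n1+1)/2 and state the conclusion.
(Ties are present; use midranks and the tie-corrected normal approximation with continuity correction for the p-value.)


Step 1: Combine and sort all 11 observations; assign midranks.
sorted (value, group): (9,X), (13,X), (16,X), (17,X), (18,Y), (19,X), (19,Y), (22,Y), (26,Y), (28,Y), (30,Y)
ranks: 9->1, 13->2, 16->3, 17->4, 18->5, 19->6.5, 19->6.5, 22->8, 26->9, 28->10, 30->11
Step 2: Rank sum for X: R1 = 1 + 2 + 3 + 4 + 6.5 = 16.5.
Step 3: U_X = R1 - n1(n1+1)/2 = 16.5 - 5*6/2 = 16.5 - 15 = 1.5.
       U_Y = n1*n2 - U_X = 30 - 1.5 = 28.5.
Step 4: Ties are present, so use the tie-corrected normal approximation (with continuity correction) for the p-value.
Step 5: p-value = 0.017365; compare to alpha = 0.1. reject H0.

U_X = 1.5, p = 0.017365, reject H0 at alpha = 0.1.


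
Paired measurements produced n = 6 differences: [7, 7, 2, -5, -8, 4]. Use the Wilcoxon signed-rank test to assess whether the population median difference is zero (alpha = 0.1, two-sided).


Step 1: Drop any zero differences (none here) and take |d_i|.
|d| = [7, 7, 2, 5, 8, 4]
Step 2: Midrank |d_i| (ties get averaged ranks).
ranks: |7|->4.5, |7|->4.5, |2|->1, |5|->3, |8|->6, |4|->2
Step 3: Attach original signs; sum ranks with positive sign and with negative sign.
W+ = 4.5 + 4.5 + 1 + 2 = 12
W- = 3 + 6 = 9
(Check: W+ + W- = 21 should equal n(n+1)/2 = 21.)
Step 4: Test statistic W = min(W+, W-) = 9.
Step 5: Ties in |d|, so use the tie-corrected normal approximation.
        E[W] = n(n+1)/4 = 6*7/4 = 10.5.
        Tie groups: |d|=7 (t=2); sum(t^3 - t) = 6.
        Var[W] = n(n+1)(2n+1)/24 - sum(t^3-t)/48 = 546/24 - 6/48 = 22.625.
        z = (W - E[W]) / sqrt(Var[W]) = (9 - 10.5) / 4.7566 = -0.3154.
        Two-sided p = 2*Phi(z) = 0.752494.
Step 6: alpha = 0.1. fail to reject H0.

W+ = 12, W- = 9, W = min = 9, p = 0.752494, fail to reject H0.


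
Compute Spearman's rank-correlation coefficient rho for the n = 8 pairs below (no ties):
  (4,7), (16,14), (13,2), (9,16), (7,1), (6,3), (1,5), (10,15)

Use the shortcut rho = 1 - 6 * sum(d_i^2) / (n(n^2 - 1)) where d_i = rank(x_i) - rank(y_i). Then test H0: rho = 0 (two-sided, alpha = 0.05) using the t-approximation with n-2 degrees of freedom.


Step 1: Rank x and y separately (midranks; no ties here).
rank(x): 4->2, 16->8, 13->7, 9->5, 7->4, 6->3, 1->1, 10->6
rank(y): 7->5, 14->6, 2->2, 16->8, 1->1, 3->3, 5->4, 15->7
Step 2: d_i = R_x(i) - R_y(i); compute d_i^2.
  (2-5)^2=9, (8-6)^2=4, (7-2)^2=25, (5-8)^2=9, (4-1)^2=9, (3-3)^2=0, (1-4)^2=9, (6-7)^2=1
sum(d^2) = 66.
Step 3: rho = 1 - 6*66 / (8*(8^2 - 1)) = 1 - 396/504 = 0.214286.
Step 4: Under H0, t = rho * sqrt((n-2)/(1-rho^2)) = 0.5374 ~ t(6).
Step 5: Two-sided p-value from the t-distribution with 6 df = 0.610344.
Step 6: alpha = 0.05. fail to reject H0.

rho = 0.2143, p = 0.610344, fail to reject H0 at alpha = 0.05.


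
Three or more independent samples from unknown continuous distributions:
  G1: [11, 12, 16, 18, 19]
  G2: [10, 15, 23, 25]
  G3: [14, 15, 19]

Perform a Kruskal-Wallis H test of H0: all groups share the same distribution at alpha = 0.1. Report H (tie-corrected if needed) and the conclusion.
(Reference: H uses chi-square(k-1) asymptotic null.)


Step 1: Combine all N = 12 observations and assign midranks.
sorted (value, group, rank): (10,G2,1), (11,G1,2), (12,G1,3), (14,G3,4), (15,G2,5.5), (15,G3,5.5), (16,G1,7), (18,G1,8), (19,G1,9.5), (19,G3,9.5), (23,G2,11), (25,G2,12)
Step 2: Sum ranks within each group.
R_1 = 29.5 (n_1 = 5)
R_2 = 29.5 (n_2 = 4)
R_3 = 19 (n_3 = 3)
Step 3: H = 12/(N(N+1)) * sum(R_i^2/n_i) - 3(N+1)
     = 12/(12*13) * (29.5^2/5 + 29.5^2/4 + 19^2/3) - 3*13
     = 0.076923 * 511.946 - 39
     = 0.380449.
Step 4: Ties present; correction factor C = 1 - 12/(12^3 - 12) = 0.993007. Corrected H = 0.380449 / 0.993007 = 0.383128.
Step 5: Under H0, H ~ chi^2(2); p-value = 0.825667.
Step 6: alpha = 0.1. fail to reject H0.

H = 0.3831, df = 2, p = 0.825667, fail to reject H0.


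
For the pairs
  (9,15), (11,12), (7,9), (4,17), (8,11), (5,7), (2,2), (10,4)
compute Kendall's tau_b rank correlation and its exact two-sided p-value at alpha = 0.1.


Step 1: Enumerate the 28 unordered pairs (i,j) with i<j and classify each by sign(x_j-x_i) * sign(y_j-y_i).
  (1,2):dx=+2,dy=-3->D; (1,3):dx=-2,dy=-6->C; (1,4):dx=-5,dy=+2->D; (1,5):dx=-1,dy=-4->C
  (1,6):dx=-4,dy=-8->C; (1,7):dx=-7,dy=-13->C; (1,8):dx=+1,dy=-11->D; (2,3):dx=-4,dy=-3->C
  (2,4):dx=-7,dy=+5->D; (2,5):dx=-3,dy=-1->C; (2,6):dx=-6,dy=-5->C; (2,7):dx=-9,dy=-10->C
  (2,8):dx=-1,dy=-8->C; (3,4):dx=-3,dy=+8->D; (3,5):dx=+1,dy=+2->C; (3,6):dx=-2,dy=-2->C
  (3,7):dx=-5,dy=-7->C; (3,8):dx=+3,dy=-5->D; (4,5):dx=+4,dy=-6->D; (4,6):dx=+1,dy=-10->D
  (4,7):dx=-2,dy=-15->C; (4,8):dx=+6,dy=-13->D; (5,6):dx=-3,dy=-4->C; (5,7):dx=-6,dy=-9->C
  (5,8):dx=+2,dy=-7->D; (6,7):dx=-3,dy=-5->C; (6,8):dx=+5,dy=-3->D; (7,8):dx=+8,dy=+2->C
Step 2: C = 17, D = 11, total pairs = 28.
Step 3: tau = (C - D)/(n(n-1)/2) = (17 - 11)/28 = 0.214286.
Step 4: Exact two-sided p-value (enumerate n! = 40320 permutations of y under H0): p = 0.548413.
Step 5: alpha = 0.1. fail to reject H0.

tau_b = 0.2143 (C=17, D=11), p = 0.548413, fail to reject H0.


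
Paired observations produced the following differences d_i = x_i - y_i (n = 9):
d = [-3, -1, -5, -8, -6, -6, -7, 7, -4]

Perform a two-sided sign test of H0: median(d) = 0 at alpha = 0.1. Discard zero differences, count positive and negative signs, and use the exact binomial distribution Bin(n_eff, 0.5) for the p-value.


Step 1: Discard zero differences. Original n = 9; n_eff = number of nonzero differences = 9.
Nonzero differences (with sign): -3, -1, -5, -8, -6, -6, -7, +7, -4
Step 2: Count signs: positive = 1, negative = 8.
Step 3: Under H0: P(positive) = 0.5, so the number of positives S ~ Bin(9, 0.5).
Step 4: Two-sided exact p-value = sum of Bin(9,0.5) probabilities at or below the observed probability = 0.039062.
Step 5: alpha = 0.1. reject H0.

n_eff = 9, pos = 1, neg = 8, p = 0.039062, reject H0.


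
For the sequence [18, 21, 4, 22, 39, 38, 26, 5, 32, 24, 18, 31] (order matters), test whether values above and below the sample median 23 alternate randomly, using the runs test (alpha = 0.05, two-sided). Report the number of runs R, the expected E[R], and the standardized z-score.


Step 1: Compute median = 23; label A = above, B = below.
Labels in order: BBBBAAABAABA  (n_A = 6, n_B = 6)
Step 2: Count runs R = 6.
Step 3: Under H0 (random ordering), E[R] = 2*n_A*n_B/(n_A+n_B) + 1 = 2*6*6/12 + 1 = 7.0000.
        Var[R] = 2*n_A*n_B*(2*n_A*n_B - n_A - n_B) / ((n_A+n_B)^2 * (n_A+n_B-1)) = 4320/1584 = 2.7273.
        SD[R] = 1.6514.
Step 4: Continuity-corrected z = (R + 0.5 - E[R]) / SD[R] = (6 + 0.5 - 7.0000) / 1.6514 = -0.3028.
Step 5: Two-sided p-value via normal approximation = 2*(1 - Phi(|z|)) = 0.762069.
Step 6: alpha = 0.05. fail to reject H0.

R = 6, z = -0.3028, p = 0.762069, fail to reject H0.


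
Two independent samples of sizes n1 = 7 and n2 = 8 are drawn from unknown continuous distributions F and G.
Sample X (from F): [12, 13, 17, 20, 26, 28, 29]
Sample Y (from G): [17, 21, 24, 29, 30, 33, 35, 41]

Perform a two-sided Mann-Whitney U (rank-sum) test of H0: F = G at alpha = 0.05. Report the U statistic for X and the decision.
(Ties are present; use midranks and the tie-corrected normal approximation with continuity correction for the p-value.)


Step 1: Combine and sort all 15 observations; assign midranks.
sorted (value, group): (12,X), (13,X), (17,X), (17,Y), (20,X), (21,Y), (24,Y), (26,X), (28,X), (29,X), (29,Y), (30,Y), (33,Y), (35,Y), (41,Y)
ranks: 12->1, 13->2, 17->3.5, 17->3.5, 20->5, 21->6, 24->7, 26->8, 28->9, 29->10.5, 29->10.5, 30->12, 33->13, 35->14, 41->15
Step 2: Rank sum for X: R1 = 1 + 2 + 3.5 + 5 + 8 + 9 + 10.5 = 39.
Step 3: U_X = R1 - n1(n1+1)/2 = 39 - 7*8/2 = 39 - 28 = 11.
       U_Y = n1*n2 - U_X = 56 - 11 = 45.
Step 4: Ties are present, so use the tie-corrected normal approximation (with continuity correction) for the p-value.
Step 5: p-value = 0.055758; compare to alpha = 0.05. fail to reject H0.

U_X = 11, p = 0.055758, fail to reject H0 at alpha = 0.05.


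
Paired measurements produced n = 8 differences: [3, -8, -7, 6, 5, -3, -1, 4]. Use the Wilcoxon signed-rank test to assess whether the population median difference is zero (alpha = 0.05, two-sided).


Step 1: Drop any zero differences (none here) and take |d_i|.
|d| = [3, 8, 7, 6, 5, 3, 1, 4]
Step 2: Midrank |d_i| (ties get averaged ranks).
ranks: |3|->2.5, |8|->8, |7|->7, |6|->6, |5|->5, |3|->2.5, |1|->1, |4|->4
Step 3: Attach original signs; sum ranks with positive sign and with negative sign.
W+ = 2.5 + 6 + 5 + 4 = 17.5
W- = 8 + 7 + 2.5 + 1 = 18.5
(Check: W+ + W- = 36 should equal n(n+1)/2 = 36.)
Step 4: Test statistic W = min(W+, W-) = 17.5.
Step 5: Ties in |d|, so use the tie-corrected normal approximation.
        E[W] = n(n+1)/4 = 8*9/4 = 18.
        Tie groups: |d|=3 (t=2); sum(t^3 - t) = 6.
        Var[W] = n(n+1)(2n+1)/24 - sum(t^3-t)/48 = 1224/24 - 6/48 = 50.875.
        z = (W - E[W]) / sqrt(Var[W]) = (17.5 - 18) / 7.1327 = -0.0701.
        Two-sided p = 2*Phi(z) = 0.944114.
Step 6: alpha = 0.05. fail to reject H0.

W+ = 17.5, W- = 18.5, W = min = 17.5, p = 0.944114, fail to reject H0.


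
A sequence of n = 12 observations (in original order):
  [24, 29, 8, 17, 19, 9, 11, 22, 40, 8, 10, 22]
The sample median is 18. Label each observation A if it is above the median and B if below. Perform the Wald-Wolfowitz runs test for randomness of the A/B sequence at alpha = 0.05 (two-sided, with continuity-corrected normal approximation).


Step 1: Compute median = 18; label A = above, B = below.
Labels in order: AABBABBAABBA  (n_A = 6, n_B = 6)
Step 2: Count runs R = 7.
Step 3: Under H0 (random ordering), E[R] = 2*n_A*n_B/(n_A+n_B) + 1 = 2*6*6/12 + 1 = 7.0000.
        Var[R] = 2*n_A*n_B*(2*n_A*n_B - n_A - n_B) / ((n_A+n_B)^2 * (n_A+n_B-1)) = 4320/1584 = 2.7273.
        SD[R] = 1.6514.
Step 4: R = E[R], so z = 0 with no continuity correction.
Step 5: Two-sided p-value via normal approximation = 2*(1 - Phi(|z|)) = 1.000000.
Step 6: alpha = 0.05. fail to reject H0.

R = 7, z = 0.0000, p = 1.000000, fail to reject H0.


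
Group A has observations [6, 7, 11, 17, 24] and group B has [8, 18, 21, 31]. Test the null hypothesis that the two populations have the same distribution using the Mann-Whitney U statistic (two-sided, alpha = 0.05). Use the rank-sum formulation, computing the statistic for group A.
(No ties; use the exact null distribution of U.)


Step 1: Combine and sort all 9 observations; assign midranks.
sorted (value, group): (6,X), (7,X), (8,Y), (11,X), (17,X), (18,Y), (21,Y), (24,X), (31,Y)
ranks: 6->1, 7->2, 8->3, 11->4, 17->5, 18->6, 21->7, 24->8, 31->9
Step 2: Rank sum for X: R1 = 1 + 2 + 4 + 5 + 8 = 20.
Step 3: U_X = R1 - n1(n1+1)/2 = 20 - 5*6/2 = 20 - 15 = 5.
       U_Y = n1*n2 - U_X = 20 - 5 = 15.
Step 4: No ties, so the exact null distribution of U (based on enumerating the C(9,5) = 126 equally likely rank assignments) gives the two-sided p-value.
Step 5: p-value = 0.285714; compare to alpha = 0.05. fail to reject H0.

U_X = 5, p = 0.285714, fail to reject H0 at alpha = 0.05.


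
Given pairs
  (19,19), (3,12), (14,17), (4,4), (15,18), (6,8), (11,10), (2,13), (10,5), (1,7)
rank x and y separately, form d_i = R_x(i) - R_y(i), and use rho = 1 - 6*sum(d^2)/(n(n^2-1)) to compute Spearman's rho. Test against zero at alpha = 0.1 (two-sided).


Step 1: Rank x and y separately (midranks; no ties here).
rank(x): 19->10, 3->3, 14->8, 4->4, 15->9, 6->5, 11->7, 2->2, 10->6, 1->1
rank(y): 19->10, 12->6, 17->8, 4->1, 18->9, 8->4, 10->5, 13->7, 5->2, 7->3
Step 2: d_i = R_x(i) - R_y(i); compute d_i^2.
  (10-10)^2=0, (3-6)^2=9, (8-8)^2=0, (4-1)^2=9, (9-9)^2=0, (5-4)^2=1, (7-5)^2=4, (2-7)^2=25, (6-2)^2=16, (1-3)^2=4
sum(d^2) = 68.
Step 3: rho = 1 - 6*68 / (10*(10^2 - 1)) = 1 - 408/990 = 0.587879.
Step 4: Under H0, t = rho * sqrt((n-2)/(1-rho^2)) = 2.0555 ~ t(8).
Step 5: Two-sided p-value from the t-distribution with 8 df = 0.073878.
Step 6: alpha = 0.1. reject H0.

rho = 0.5879, p = 0.073878, reject H0 at alpha = 0.1.


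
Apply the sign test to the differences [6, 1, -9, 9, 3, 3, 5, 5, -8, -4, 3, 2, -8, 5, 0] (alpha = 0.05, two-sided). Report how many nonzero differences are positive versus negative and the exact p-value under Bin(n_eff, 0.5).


Step 1: Discard zero differences. Original n = 15; n_eff = number of nonzero differences = 14.
Nonzero differences (with sign): +6, +1, -9, +9, +3, +3, +5, +5, -8, -4, +3, +2, -8, +5
Step 2: Count signs: positive = 10, negative = 4.
Step 3: Under H0: P(positive) = 0.5, so the number of positives S ~ Bin(14, 0.5).
Step 4: Two-sided exact p-value = sum of Bin(14,0.5) probabilities at or below the observed probability = 0.179565.
Step 5: alpha = 0.05. fail to reject H0.

n_eff = 14, pos = 10, neg = 4, p = 0.179565, fail to reject H0.
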